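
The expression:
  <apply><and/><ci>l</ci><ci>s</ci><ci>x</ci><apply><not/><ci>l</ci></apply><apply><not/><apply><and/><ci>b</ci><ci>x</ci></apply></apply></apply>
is never true.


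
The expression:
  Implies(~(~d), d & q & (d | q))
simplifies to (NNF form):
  q | ~d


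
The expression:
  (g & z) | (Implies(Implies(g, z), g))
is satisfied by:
  {g: True}


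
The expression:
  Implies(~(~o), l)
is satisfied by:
  {l: True, o: False}
  {o: False, l: False}
  {o: True, l: True}


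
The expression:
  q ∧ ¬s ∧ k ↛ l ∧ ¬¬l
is never true.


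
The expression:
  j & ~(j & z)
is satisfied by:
  {j: True, z: False}


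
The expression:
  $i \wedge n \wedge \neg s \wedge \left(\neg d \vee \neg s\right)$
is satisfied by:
  {i: True, n: True, s: False}


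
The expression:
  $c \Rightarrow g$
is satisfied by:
  {g: True, c: False}
  {c: False, g: False}
  {c: True, g: True}


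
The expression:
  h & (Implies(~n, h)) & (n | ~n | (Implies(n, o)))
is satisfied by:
  {h: True}


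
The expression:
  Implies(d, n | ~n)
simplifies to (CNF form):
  True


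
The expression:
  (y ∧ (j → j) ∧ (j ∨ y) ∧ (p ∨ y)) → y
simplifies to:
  True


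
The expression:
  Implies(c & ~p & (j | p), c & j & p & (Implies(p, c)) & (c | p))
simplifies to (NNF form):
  p | ~c | ~j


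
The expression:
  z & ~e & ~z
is never true.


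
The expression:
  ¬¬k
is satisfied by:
  {k: True}


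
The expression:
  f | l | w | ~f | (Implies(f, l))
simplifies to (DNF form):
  True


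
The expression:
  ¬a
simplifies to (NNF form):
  ¬a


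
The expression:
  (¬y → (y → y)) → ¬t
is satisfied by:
  {t: False}


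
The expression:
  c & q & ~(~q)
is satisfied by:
  {c: True, q: True}


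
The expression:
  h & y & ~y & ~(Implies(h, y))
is never true.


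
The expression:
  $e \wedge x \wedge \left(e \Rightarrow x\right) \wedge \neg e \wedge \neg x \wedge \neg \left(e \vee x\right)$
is never true.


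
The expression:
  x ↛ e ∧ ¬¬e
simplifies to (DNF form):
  False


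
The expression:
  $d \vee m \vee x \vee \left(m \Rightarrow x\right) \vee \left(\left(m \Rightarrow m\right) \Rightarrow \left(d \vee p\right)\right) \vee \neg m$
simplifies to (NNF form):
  $\text{True}$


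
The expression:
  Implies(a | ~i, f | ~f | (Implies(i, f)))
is always true.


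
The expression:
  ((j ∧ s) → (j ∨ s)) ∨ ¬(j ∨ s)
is always true.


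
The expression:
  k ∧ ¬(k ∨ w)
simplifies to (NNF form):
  False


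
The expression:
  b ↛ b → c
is always true.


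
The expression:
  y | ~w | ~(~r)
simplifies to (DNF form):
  r | y | ~w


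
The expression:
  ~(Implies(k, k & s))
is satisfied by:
  {k: True, s: False}


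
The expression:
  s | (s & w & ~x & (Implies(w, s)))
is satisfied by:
  {s: True}


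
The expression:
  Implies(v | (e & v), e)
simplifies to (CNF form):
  e | ~v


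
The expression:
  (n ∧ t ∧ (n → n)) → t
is always true.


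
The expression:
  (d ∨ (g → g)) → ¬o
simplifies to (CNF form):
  ¬o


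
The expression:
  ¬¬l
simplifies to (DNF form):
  l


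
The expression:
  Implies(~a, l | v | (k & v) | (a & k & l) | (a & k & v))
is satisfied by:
  {v: True, a: True, l: True}
  {v: True, a: True, l: False}
  {v: True, l: True, a: False}
  {v: True, l: False, a: False}
  {a: True, l: True, v: False}
  {a: True, l: False, v: False}
  {l: True, a: False, v: False}


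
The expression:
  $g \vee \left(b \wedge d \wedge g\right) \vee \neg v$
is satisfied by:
  {g: True, v: False}
  {v: False, g: False}
  {v: True, g: True}


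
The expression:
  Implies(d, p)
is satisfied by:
  {p: True, d: False}
  {d: False, p: False}
  {d: True, p: True}


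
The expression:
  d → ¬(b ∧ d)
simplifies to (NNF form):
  ¬b ∨ ¬d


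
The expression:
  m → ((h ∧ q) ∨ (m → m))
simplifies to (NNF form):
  True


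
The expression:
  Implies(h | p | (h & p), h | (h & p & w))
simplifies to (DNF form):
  h | ~p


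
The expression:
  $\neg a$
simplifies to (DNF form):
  $\neg a$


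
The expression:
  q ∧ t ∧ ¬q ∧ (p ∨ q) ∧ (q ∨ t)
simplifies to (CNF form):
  False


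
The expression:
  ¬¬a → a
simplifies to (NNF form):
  True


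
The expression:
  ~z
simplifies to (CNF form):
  ~z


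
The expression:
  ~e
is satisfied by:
  {e: False}


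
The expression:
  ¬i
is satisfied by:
  {i: False}


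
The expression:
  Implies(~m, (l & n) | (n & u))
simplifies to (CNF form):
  (m | n) & (l | m | n) & (l | m | u) & (m | n | u)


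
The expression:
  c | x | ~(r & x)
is always true.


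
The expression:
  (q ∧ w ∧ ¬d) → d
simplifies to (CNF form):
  d ∨ ¬q ∨ ¬w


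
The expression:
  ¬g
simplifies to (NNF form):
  ¬g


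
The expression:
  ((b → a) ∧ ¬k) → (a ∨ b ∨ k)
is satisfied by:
  {a: True, b: True, k: True}
  {a: True, b: True, k: False}
  {a: True, k: True, b: False}
  {a: True, k: False, b: False}
  {b: True, k: True, a: False}
  {b: True, k: False, a: False}
  {k: True, b: False, a: False}


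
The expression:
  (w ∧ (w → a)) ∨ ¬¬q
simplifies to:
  q ∨ (a ∧ w)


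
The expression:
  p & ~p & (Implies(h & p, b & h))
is never true.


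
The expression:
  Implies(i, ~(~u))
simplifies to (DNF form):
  u | ~i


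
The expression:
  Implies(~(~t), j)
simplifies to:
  j | ~t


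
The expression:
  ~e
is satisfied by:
  {e: False}


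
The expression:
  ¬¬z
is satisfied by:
  {z: True}


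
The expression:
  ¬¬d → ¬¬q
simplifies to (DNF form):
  q ∨ ¬d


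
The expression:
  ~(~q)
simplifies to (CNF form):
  q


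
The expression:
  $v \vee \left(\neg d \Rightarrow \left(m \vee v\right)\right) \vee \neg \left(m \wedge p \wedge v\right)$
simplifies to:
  $\text{True}$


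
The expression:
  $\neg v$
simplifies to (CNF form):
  $\neg v$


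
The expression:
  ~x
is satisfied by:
  {x: False}


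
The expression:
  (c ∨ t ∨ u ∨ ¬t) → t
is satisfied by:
  {t: True}


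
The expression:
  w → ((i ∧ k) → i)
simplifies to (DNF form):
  True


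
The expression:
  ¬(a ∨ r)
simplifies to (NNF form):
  ¬a ∧ ¬r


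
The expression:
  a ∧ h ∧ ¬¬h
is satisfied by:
  {a: True, h: True}


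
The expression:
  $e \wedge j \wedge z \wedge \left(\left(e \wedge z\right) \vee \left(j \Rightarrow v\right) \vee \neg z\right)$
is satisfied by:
  {z: True, j: True, e: True}


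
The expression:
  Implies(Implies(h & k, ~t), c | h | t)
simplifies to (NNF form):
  c | h | t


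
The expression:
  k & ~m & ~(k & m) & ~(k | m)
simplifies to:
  False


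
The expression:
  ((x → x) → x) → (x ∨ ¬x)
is always true.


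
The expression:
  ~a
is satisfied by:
  {a: False}


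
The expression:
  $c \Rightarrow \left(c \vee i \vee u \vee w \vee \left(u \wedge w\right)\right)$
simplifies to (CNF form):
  $\text{True}$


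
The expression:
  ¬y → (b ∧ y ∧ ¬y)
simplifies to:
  y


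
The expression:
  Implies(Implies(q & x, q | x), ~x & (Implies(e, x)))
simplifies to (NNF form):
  ~e & ~x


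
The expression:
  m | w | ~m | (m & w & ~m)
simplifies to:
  True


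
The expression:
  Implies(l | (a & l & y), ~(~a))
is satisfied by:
  {a: True, l: False}
  {l: False, a: False}
  {l: True, a: True}


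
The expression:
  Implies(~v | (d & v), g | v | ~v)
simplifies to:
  True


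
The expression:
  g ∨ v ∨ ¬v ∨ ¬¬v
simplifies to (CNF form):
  True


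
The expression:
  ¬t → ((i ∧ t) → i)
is always true.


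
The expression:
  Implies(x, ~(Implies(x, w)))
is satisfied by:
  {w: False, x: False}
  {x: True, w: False}
  {w: True, x: False}


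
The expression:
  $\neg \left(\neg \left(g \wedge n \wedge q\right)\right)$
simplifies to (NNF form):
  $g \wedge n \wedge q$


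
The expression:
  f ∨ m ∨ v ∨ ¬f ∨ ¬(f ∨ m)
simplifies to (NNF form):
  True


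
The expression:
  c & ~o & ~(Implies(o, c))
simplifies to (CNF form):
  False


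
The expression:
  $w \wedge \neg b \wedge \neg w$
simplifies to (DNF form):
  $\text{False}$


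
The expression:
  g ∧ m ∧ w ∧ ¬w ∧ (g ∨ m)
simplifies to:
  False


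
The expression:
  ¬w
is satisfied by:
  {w: False}


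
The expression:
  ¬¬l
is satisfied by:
  {l: True}


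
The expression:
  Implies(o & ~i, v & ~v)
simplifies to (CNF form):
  i | ~o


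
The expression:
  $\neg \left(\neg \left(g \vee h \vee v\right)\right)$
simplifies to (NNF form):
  $g \vee h \vee v$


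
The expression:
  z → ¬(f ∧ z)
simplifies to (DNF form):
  ¬f ∨ ¬z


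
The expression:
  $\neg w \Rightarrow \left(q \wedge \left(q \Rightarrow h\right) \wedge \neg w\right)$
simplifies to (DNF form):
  $w \vee \left(h \wedge q\right)$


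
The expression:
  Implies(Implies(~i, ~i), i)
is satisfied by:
  {i: True}


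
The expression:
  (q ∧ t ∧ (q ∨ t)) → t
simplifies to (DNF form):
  True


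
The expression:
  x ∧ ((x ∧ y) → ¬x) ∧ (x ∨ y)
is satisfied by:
  {x: True, y: False}


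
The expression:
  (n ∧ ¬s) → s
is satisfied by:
  {s: True, n: False}
  {n: False, s: False}
  {n: True, s: True}


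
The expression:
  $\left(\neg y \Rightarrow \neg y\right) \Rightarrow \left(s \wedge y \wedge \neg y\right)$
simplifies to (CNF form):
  $\text{False}$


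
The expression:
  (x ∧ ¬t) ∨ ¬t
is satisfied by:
  {t: False}


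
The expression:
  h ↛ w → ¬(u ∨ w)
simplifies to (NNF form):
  w ∨ ¬h ∨ ¬u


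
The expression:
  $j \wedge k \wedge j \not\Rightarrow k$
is never true.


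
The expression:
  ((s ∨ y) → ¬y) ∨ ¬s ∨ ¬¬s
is always true.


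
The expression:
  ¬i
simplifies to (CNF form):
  ¬i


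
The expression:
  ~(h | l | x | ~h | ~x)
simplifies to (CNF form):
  False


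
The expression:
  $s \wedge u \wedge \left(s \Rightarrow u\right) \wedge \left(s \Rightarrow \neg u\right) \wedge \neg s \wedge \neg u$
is never true.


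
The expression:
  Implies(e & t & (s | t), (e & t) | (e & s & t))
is always true.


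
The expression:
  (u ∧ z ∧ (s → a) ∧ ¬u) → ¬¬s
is always true.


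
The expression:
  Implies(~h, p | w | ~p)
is always true.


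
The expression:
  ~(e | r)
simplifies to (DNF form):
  ~e & ~r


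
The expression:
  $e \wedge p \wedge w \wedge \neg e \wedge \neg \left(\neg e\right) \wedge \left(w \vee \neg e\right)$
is never true.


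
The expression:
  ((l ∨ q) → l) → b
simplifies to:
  b ∨ (q ∧ ¬l)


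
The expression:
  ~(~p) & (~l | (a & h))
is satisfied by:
  {p: True, h: True, a: True, l: False}
  {p: True, h: True, a: False, l: False}
  {p: True, a: True, l: False, h: False}
  {p: True, a: False, l: False, h: False}
  {p: True, h: True, l: True, a: True}


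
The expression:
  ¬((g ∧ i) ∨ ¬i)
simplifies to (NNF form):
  i ∧ ¬g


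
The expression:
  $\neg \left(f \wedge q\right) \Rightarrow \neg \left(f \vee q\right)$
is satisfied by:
  {f: False, q: False}
  {q: True, f: True}


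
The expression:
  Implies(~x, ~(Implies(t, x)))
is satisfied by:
  {x: True, t: True}
  {x: True, t: False}
  {t: True, x: False}


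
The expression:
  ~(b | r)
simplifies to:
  ~b & ~r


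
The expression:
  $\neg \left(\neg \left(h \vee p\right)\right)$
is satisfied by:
  {p: True, h: True}
  {p: True, h: False}
  {h: True, p: False}


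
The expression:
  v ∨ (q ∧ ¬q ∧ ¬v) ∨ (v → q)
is always true.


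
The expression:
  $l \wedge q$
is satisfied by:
  {q: True, l: True}


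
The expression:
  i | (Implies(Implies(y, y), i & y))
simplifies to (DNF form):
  i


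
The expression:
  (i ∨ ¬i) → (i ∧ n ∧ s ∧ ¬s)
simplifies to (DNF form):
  False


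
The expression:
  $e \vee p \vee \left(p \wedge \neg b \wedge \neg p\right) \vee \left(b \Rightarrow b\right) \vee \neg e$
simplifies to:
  $\text{True}$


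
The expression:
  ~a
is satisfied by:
  {a: False}


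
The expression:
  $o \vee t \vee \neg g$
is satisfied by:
  {t: True, o: True, g: False}
  {t: True, o: False, g: False}
  {o: True, t: False, g: False}
  {t: False, o: False, g: False}
  {g: True, t: True, o: True}
  {g: True, t: True, o: False}
  {g: True, o: True, t: False}


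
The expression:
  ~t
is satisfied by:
  {t: False}


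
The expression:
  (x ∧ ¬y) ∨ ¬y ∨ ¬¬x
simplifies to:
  x ∨ ¬y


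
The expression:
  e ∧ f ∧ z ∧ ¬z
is never true.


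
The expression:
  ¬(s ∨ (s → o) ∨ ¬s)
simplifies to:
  False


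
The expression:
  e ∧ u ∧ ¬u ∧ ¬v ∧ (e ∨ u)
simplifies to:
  False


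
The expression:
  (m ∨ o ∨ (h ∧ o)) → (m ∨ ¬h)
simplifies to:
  m ∨ ¬h ∨ ¬o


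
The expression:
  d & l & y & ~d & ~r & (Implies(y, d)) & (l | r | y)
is never true.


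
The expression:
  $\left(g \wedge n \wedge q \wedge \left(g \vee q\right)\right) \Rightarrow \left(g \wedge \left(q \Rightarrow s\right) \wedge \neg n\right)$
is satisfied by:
  {g: False, q: False, n: False}
  {n: True, g: False, q: False}
  {q: True, g: False, n: False}
  {n: True, q: True, g: False}
  {g: True, n: False, q: False}
  {n: True, g: True, q: False}
  {q: True, g: True, n: False}


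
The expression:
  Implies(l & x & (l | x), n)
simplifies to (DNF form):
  n | ~l | ~x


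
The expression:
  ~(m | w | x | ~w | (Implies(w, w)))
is never true.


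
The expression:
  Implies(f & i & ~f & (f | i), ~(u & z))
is always true.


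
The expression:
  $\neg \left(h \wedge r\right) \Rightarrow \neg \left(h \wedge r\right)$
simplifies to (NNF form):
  $\text{True}$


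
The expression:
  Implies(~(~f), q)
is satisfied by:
  {q: True, f: False}
  {f: False, q: False}
  {f: True, q: True}


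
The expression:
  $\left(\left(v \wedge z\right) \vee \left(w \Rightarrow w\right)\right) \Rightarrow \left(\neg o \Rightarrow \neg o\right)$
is always true.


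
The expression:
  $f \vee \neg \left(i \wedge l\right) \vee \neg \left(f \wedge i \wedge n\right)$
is always true.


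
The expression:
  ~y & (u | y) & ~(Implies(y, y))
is never true.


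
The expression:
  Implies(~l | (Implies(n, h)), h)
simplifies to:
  h | (l & n)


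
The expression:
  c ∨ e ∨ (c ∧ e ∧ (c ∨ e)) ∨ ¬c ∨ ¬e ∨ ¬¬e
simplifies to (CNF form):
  True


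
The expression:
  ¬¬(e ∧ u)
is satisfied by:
  {e: True, u: True}


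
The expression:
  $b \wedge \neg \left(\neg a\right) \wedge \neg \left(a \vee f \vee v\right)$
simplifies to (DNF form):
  $\text{False}$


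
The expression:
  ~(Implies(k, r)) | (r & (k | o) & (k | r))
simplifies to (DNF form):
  k | (o & r)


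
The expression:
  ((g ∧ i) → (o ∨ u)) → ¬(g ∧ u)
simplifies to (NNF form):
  ¬g ∨ ¬u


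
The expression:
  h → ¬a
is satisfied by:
  {h: False, a: False}
  {a: True, h: False}
  {h: True, a: False}


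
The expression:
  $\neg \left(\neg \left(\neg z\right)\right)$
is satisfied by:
  {z: False}


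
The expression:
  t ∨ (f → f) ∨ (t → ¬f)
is always true.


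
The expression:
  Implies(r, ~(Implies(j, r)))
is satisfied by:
  {r: False}


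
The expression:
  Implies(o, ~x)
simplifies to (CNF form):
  ~o | ~x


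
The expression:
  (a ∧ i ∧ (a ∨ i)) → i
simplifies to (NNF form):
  True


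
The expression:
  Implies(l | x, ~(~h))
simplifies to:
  h | (~l & ~x)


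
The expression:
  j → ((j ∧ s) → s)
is always true.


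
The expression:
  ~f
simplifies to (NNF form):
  ~f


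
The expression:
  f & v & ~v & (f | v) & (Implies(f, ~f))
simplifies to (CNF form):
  False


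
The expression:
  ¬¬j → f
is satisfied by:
  {f: True, j: False}
  {j: False, f: False}
  {j: True, f: True}


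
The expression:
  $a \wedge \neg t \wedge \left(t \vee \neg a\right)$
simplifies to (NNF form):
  $\text{False}$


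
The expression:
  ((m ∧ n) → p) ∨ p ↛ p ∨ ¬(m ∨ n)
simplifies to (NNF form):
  p ∨ ¬m ∨ ¬n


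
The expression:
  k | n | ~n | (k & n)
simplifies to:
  True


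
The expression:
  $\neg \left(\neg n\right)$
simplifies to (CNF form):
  $n$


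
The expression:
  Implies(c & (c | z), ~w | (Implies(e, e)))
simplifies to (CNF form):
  True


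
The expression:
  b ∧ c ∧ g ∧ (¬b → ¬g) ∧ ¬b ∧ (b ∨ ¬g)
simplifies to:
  False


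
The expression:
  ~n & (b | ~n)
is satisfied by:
  {n: False}


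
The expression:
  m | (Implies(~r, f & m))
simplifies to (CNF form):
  m | r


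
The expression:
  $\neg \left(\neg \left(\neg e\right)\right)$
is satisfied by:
  {e: False}


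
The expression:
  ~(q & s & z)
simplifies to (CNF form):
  ~q | ~s | ~z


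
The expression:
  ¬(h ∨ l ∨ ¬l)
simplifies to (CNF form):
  False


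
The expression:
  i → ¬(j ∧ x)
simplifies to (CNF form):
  ¬i ∨ ¬j ∨ ¬x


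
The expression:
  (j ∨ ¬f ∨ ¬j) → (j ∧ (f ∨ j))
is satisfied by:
  {j: True}


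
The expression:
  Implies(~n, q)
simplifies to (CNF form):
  n | q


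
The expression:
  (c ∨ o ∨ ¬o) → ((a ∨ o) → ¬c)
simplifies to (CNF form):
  (¬a ∨ ¬c) ∧ (¬c ∨ ¬o)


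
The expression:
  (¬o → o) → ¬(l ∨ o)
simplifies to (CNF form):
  ¬o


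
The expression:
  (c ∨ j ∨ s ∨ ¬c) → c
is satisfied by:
  {c: True}


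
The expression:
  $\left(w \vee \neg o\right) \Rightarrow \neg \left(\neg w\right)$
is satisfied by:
  {o: True, w: True}
  {o: True, w: False}
  {w: True, o: False}


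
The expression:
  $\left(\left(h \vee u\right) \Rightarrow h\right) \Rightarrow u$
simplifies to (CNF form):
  $u$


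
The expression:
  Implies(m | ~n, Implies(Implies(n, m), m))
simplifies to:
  m | n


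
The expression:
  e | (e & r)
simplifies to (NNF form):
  e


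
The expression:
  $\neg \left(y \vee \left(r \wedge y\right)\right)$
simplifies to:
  $\neg y$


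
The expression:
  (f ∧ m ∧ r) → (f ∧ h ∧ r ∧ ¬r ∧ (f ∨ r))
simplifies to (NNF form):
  ¬f ∨ ¬m ∨ ¬r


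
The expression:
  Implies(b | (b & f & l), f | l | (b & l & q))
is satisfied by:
  {l: True, f: True, b: False}
  {l: True, f: False, b: False}
  {f: True, l: False, b: False}
  {l: False, f: False, b: False}
  {b: True, l: True, f: True}
  {b: True, l: True, f: False}
  {b: True, f: True, l: False}


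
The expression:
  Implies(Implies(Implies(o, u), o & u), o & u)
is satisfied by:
  {u: True, o: False}
  {o: False, u: False}
  {o: True, u: True}


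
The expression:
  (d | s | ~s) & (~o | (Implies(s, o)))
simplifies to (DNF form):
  True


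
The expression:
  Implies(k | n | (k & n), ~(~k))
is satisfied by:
  {k: True, n: False}
  {n: False, k: False}
  {n: True, k: True}


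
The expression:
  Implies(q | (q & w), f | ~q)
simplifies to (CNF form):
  f | ~q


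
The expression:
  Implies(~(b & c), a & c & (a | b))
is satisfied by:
  {c: True, a: True, b: True}
  {c: True, a: True, b: False}
  {c: True, b: True, a: False}


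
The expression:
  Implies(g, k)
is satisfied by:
  {k: True, g: False}
  {g: False, k: False}
  {g: True, k: True}


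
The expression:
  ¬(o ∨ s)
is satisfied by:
  {o: False, s: False}


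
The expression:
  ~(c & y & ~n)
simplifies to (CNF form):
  n | ~c | ~y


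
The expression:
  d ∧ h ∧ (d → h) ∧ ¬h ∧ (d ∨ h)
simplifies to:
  False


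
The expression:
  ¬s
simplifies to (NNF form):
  ¬s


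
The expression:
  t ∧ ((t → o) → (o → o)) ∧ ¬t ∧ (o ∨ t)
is never true.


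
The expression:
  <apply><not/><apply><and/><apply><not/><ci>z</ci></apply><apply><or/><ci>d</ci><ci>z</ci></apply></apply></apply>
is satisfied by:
  {z: True, d: False}
  {d: False, z: False}
  {d: True, z: True}


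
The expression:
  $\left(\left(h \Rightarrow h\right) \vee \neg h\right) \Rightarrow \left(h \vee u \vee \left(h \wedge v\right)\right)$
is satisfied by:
  {u: True, h: True}
  {u: True, h: False}
  {h: True, u: False}


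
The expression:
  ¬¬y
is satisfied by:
  {y: True}


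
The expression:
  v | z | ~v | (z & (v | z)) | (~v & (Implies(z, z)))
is always true.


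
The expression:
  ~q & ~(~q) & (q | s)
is never true.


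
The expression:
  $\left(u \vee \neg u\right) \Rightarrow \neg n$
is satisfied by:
  {n: False}


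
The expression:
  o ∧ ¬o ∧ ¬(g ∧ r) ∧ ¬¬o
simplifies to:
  False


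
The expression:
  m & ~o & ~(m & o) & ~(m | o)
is never true.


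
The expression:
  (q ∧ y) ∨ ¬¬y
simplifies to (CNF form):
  y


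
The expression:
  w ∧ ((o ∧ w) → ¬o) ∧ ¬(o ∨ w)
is never true.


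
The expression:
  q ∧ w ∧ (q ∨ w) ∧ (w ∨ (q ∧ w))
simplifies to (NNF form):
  q ∧ w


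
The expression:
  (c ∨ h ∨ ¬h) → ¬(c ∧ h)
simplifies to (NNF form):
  ¬c ∨ ¬h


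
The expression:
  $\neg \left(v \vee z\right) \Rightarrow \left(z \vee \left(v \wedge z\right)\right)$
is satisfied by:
  {z: True, v: True}
  {z: True, v: False}
  {v: True, z: False}


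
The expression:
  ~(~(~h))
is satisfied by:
  {h: False}


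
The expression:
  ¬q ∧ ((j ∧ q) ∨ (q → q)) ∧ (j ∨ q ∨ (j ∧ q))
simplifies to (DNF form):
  j ∧ ¬q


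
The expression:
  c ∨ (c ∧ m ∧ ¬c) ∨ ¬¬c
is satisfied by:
  {c: True}


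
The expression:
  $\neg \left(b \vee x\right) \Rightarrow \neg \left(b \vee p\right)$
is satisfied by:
  {x: True, b: True, p: False}
  {x: True, p: False, b: False}
  {b: True, p: False, x: False}
  {b: False, p: False, x: False}
  {x: True, b: True, p: True}
  {x: True, p: True, b: False}
  {b: True, p: True, x: False}


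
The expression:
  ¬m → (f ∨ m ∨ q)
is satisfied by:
  {q: True, m: True, f: True}
  {q: True, m: True, f: False}
  {q: True, f: True, m: False}
  {q: True, f: False, m: False}
  {m: True, f: True, q: False}
  {m: True, f: False, q: False}
  {f: True, m: False, q: False}


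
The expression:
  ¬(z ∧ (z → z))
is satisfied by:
  {z: False}


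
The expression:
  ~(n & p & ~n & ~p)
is always true.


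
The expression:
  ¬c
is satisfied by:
  {c: False}


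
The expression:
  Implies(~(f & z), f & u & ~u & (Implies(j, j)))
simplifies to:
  f & z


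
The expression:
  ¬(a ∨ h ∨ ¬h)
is never true.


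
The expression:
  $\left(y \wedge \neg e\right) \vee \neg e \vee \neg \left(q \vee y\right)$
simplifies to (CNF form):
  $\left(\neg e \vee \neg q\right) \wedge \left(\neg e \vee \neg y\right)$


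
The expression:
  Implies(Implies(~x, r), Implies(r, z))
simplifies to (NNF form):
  z | ~r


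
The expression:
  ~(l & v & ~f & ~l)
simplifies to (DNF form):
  True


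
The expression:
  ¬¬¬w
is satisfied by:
  {w: False}


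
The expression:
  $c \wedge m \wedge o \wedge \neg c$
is never true.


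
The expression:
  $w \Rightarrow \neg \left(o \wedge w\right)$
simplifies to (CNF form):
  $\neg o \vee \neg w$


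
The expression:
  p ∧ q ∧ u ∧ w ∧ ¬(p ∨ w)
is never true.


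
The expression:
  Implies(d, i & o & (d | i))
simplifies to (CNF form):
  (i | ~d) & (o | ~d)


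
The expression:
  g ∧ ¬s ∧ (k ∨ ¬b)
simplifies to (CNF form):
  g ∧ ¬s ∧ (k ∨ ¬b)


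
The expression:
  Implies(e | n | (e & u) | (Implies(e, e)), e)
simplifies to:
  e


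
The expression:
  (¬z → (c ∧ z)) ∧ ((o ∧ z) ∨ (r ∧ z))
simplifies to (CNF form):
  z ∧ (o ∨ r)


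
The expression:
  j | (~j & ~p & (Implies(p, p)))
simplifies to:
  j | ~p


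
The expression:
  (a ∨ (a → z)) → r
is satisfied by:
  {r: True}


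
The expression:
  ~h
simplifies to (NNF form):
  ~h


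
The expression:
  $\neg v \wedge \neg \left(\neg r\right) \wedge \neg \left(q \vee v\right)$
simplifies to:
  $r \wedge \neg q \wedge \neg v$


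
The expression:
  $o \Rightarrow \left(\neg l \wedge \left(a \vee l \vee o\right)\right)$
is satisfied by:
  {l: False, o: False}
  {o: True, l: False}
  {l: True, o: False}


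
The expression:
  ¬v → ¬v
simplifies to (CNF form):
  True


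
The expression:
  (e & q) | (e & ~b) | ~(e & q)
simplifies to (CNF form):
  True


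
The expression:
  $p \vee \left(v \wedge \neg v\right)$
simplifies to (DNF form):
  $p$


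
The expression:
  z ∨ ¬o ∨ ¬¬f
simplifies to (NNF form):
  f ∨ z ∨ ¬o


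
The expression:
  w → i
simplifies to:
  i ∨ ¬w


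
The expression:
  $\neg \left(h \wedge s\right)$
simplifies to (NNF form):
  $\neg h \vee \neg s$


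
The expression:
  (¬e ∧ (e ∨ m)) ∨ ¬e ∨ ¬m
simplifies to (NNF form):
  ¬e ∨ ¬m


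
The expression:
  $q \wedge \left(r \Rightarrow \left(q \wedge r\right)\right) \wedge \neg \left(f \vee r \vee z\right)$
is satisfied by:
  {q: True, z: False, f: False, r: False}


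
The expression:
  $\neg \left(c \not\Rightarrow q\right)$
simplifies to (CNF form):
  $q \vee \neg c$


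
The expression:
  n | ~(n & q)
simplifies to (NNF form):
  True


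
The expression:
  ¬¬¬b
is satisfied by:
  {b: False}


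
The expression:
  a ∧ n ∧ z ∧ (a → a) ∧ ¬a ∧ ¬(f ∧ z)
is never true.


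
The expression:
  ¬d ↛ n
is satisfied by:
  {n: True, d: False}
  {d: False, n: False}
  {d: True, n: True}


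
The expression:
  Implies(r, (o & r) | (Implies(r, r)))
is always true.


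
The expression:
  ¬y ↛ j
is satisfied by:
  {j: True, y: False}
  {y: False, j: False}
  {y: True, j: True}


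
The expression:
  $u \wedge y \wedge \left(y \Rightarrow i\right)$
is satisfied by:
  {i: True, u: True, y: True}


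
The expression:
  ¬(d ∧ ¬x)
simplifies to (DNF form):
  x ∨ ¬d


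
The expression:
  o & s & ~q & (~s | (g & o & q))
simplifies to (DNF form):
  False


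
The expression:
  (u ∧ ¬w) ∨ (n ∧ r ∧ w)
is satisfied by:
  {r: True, n: True, u: True, w: False}
  {r: True, u: True, n: False, w: False}
  {n: True, u: True, r: False, w: False}
  {u: True, r: False, n: False, w: False}
  {w: True, r: True, n: True, u: True}
  {w: True, r: True, n: True, u: False}


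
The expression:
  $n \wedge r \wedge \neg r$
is never true.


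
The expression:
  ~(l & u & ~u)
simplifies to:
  True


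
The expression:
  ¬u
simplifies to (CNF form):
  ¬u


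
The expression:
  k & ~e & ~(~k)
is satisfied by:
  {k: True, e: False}


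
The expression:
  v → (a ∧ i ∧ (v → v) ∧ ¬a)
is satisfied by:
  {v: False}


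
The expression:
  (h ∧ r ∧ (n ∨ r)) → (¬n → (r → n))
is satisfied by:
  {n: True, h: False, r: False}
  {h: False, r: False, n: False}
  {r: True, n: True, h: False}
  {r: True, h: False, n: False}
  {n: True, h: True, r: False}
  {h: True, n: False, r: False}
  {r: True, h: True, n: True}


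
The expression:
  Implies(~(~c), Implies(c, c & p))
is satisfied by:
  {p: True, c: False}
  {c: False, p: False}
  {c: True, p: True}


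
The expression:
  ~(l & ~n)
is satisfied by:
  {n: True, l: False}
  {l: False, n: False}
  {l: True, n: True}


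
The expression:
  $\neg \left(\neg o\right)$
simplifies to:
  $o$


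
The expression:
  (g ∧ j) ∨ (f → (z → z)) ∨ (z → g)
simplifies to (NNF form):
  True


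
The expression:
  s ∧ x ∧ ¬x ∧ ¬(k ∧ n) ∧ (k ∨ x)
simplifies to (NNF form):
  False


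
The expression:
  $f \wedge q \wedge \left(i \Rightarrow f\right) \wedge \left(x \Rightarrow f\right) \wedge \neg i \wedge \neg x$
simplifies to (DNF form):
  $f \wedge q \wedge \neg i \wedge \neg x$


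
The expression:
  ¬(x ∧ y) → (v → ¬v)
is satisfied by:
  {x: True, y: True, v: False}
  {x: True, y: False, v: False}
  {y: True, x: False, v: False}
  {x: False, y: False, v: False}
  {x: True, v: True, y: True}


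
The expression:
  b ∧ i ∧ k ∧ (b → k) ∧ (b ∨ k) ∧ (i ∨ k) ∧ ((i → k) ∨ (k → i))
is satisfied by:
  {i: True, b: True, k: True}


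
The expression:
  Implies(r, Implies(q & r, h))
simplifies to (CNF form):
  h | ~q | ~r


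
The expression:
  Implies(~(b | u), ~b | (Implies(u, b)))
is always true.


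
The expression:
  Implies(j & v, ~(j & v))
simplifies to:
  ~j | ~v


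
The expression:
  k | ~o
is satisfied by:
  {k: True, o: False}
  {o: False, k: False}
  {o: True, k: True}


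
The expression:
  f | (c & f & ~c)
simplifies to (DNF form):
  f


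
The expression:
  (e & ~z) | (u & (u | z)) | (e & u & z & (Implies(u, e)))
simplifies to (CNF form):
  (e | u) & (u | ~z)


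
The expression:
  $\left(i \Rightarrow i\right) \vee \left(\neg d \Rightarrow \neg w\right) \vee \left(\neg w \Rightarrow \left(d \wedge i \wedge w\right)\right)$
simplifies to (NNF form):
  $\text{True}$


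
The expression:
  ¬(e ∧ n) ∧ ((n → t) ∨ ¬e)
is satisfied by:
  {e: False, n: False}
  {n: True, e: False}
  {e: True, n: False}


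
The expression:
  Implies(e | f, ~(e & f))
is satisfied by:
  {e: False, f: False}
  {f: True, e: False}
  {e: True, f: False}


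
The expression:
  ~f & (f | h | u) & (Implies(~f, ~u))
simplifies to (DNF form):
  h & ~f & ~u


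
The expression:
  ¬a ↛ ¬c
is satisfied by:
  {c: True, a: False}


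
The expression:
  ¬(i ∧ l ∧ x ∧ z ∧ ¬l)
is always true.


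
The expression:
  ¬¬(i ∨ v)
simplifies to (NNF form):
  i ∨ v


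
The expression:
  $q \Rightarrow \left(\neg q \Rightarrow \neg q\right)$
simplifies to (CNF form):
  $\text{True}$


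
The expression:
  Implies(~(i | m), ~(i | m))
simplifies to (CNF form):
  True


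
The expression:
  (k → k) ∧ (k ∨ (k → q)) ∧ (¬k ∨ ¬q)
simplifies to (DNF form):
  ¬k ∨ ¬q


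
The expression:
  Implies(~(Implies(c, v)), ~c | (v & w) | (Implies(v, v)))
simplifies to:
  True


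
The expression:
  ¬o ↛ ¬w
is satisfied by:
  {w: True, o: False}


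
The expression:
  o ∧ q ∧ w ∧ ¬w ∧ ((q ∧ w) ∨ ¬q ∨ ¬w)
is never true.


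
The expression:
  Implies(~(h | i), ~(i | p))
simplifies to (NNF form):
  h | i | ~p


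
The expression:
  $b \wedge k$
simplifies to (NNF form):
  $b \wedge k$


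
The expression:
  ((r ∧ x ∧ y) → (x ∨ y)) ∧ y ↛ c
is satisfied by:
  {y: True, c: False}


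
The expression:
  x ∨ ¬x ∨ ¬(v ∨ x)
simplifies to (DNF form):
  True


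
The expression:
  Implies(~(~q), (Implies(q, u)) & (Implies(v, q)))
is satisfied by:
  {u: True, q: False}
  {q: False, u: False}
  {q: True, u: True}


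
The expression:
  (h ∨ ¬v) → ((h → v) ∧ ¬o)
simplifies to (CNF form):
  (v ∨ ¬h) ∧ (v ∨ ¬o) ∧ (¬h ∨ ¬o) ∧ (v ∨ ¬h ∨ ¬o)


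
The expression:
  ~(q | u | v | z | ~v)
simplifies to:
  False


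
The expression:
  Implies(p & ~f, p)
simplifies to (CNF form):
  True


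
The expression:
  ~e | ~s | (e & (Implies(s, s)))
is always true.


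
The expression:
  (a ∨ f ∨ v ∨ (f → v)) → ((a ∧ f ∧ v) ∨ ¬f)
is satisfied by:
  {v: True, a: True, f: False}
  {v: True, a: False, f: False}
  {a: True, v: False, f: False}
  {v: False, a: False, f: False}
  {f: True, v: True, a: True}


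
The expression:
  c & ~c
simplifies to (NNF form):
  False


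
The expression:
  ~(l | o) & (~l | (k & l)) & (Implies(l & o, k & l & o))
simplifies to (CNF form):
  ~l & ~o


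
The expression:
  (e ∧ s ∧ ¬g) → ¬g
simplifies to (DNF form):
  True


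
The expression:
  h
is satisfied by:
  {h: True}


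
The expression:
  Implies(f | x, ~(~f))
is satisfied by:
  {f: True, x: False}
  {x: False, f: False}
  {x: True, f: True}


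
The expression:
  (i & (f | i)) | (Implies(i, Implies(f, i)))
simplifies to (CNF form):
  True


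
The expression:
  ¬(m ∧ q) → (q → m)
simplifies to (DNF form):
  m ∨ ¬q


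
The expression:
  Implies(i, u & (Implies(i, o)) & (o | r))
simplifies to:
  ~i | (o & u)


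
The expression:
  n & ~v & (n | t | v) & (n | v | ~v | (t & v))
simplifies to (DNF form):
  n & ~v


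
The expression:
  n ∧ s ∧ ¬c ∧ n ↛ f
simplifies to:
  n ∧ s ∧ ¬c ∧ ¬f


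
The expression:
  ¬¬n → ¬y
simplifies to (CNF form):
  ¬n ∨ ¬y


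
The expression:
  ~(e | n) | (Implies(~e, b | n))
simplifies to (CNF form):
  True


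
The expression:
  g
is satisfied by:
  {g: True}


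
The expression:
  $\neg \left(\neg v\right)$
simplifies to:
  $v$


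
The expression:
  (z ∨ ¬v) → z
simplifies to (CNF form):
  v ∨ z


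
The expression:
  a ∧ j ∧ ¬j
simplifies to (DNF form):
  False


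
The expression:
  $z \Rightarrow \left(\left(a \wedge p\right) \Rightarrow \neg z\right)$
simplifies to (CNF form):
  $\neg a \vee \neg p \vee \neg z$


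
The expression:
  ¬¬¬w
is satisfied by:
  {w: False}


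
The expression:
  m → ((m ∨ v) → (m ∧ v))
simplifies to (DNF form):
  v ∨ ¬m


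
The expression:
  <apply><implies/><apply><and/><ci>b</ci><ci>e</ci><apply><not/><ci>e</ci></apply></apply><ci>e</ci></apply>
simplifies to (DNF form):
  <true/>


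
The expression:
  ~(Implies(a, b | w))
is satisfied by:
  {a: True, b: False, w: False}


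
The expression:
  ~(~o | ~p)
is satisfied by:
  {p: True, o: True}


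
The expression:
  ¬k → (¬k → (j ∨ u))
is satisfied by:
  {k: True, u: True, j: True}
  {k: True, u: True, j: False}
  {k: True, j: True, u: False}
  {k: True, j: False, u: False}
  {u: True, j: True, k: False}
  {u: True, j: False, k: False}
  {j: True, u: False, k: False}


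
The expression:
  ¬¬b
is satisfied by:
  {b: True}


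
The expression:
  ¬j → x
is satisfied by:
  {x: True, j: True}
  {x: True, j: False}
  {j: True, x: False}


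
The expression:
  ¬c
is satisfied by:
  {c: False}


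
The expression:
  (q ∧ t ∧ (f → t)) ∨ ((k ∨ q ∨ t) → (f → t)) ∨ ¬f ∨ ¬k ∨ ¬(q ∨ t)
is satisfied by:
  {t: True, k: False, q: False, f: False}
  {t: False, k: False, q: False, f: False}
  {f: True, t: True, k: False, q: False}
  {f: True, t: False, k: False, q: False}
  {t: True, q: True, f: False, k: False}
  {q: True, f: False, k: False, t: False}
  {f: True, q: True, t: True, k: False}
  {f: True, q: True, t: False, k: False}
  {t: True, k: True, f: False, q: False}
  {k: True, f: False, q: False, t: False}
  {t: True, f: True, k: True, q: False}
  {f: True, k: True, t: False, q: False}
  {t: True, q: True, k: True, f: False}
  {q: True, k: True, f: False, t: False}
  {f: True, q: True, k: True, t: True}


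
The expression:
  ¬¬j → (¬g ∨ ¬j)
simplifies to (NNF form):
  ¬g ∨ ¬j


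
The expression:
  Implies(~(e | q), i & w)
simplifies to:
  e | q | (i & w)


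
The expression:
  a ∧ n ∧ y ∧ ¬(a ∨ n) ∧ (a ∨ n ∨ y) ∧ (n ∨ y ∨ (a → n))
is never true.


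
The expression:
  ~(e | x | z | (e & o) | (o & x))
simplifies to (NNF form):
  ~e & ~x & ~z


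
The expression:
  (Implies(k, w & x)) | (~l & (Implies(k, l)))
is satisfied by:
  {w: True, x: True, k: False}
  {w: True, x: False, k: False}
  {x: True, w: False, k: False}
  {w: False, x: False, k: False}
  {w: True, k: True, x: True}


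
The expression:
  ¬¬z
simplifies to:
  z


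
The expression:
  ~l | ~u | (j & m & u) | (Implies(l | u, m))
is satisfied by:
  {m: True, l: False, u: False}
  {l: False, u: False, m: False}
  {m: True, u: True, l: False}
  {u: True, l: False, m: False}
  {m: True, l: True, u: False}
  {l: True, m: False, u: False}
  {m: True, u: True, l: True}


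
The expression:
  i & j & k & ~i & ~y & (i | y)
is never true.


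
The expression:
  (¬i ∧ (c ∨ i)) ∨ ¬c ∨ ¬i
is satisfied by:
  {c: False, i: False}
  {i: True, c: False}
  {c: True, i: False}


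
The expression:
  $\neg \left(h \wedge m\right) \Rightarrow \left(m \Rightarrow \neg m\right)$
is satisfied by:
  {h: True, m: False}
  {m: False, h: False}
  {m: True, h: True}


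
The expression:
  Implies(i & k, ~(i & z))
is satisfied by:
  {k: False, z: False, i: False}
  {i: True, k: False, z: False}
  {z: True, k: False, i: False}
  {i: True, z: True, k: False}
  {k: True, i: False, z: False}
  {i: True, k: True, z: False}
  {z: True, k: True, i: False}


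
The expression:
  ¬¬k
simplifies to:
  k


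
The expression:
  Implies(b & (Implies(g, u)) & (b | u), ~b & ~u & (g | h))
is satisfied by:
  {g: True, b: False, u: False}
  {g: False, b: False, u: False}
  {u: True, g: True, b: False}
  {u: True, g: False, b: False}
  {b: True, g: True, u: False}


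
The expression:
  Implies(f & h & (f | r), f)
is always true.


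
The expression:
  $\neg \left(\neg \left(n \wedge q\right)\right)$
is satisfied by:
  {q: True, n: True}


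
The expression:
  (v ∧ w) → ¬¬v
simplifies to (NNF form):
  True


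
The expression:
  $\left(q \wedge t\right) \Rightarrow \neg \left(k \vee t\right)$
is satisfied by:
  {t: False, q: False}
  {q: True, t: False}
  {t: True, q: False}


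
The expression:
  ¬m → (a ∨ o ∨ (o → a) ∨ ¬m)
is always true.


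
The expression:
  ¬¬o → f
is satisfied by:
  {f: True, o: False}
  {o: False, f: False}
  {o: True, f: True}


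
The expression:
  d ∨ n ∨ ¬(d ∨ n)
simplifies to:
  True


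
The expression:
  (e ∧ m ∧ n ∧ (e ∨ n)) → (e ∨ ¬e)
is always true.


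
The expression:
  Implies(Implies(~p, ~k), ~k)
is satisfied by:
  {p: False, k: False}
  {k: True, p: False}
  {p: True, k: False}


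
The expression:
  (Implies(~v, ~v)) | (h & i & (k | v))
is always true.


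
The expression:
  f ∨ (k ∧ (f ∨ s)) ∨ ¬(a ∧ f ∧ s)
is always true.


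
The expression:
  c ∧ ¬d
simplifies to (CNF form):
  c ∧ ¬d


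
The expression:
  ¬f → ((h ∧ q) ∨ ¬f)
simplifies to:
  True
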